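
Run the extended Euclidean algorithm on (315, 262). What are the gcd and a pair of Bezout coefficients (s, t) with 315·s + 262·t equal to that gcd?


Euclidean algorithm on (315, 262) — divide until remainder is 0:
  315 = 1 · 262 + 53
  262 = 4 · 53 + 50
  53 = 1 · 50 + 3
  50 = 16 · 3 + 2
  3 = 1 · 2 + 1
  2 = 2 · 1 + 0
gcd(315, 262) = 1.
Track Bezout coefficients alongside the remainders: start with r₀ = 315 = a·1 + b·0 (s = 1, t = 0) and r₁ = 262 = a·0 + b·1 (s = 0, t = 1); each new remainder r_{k+1} = r_{k-1} − q_k·r_k inherits s_{k+1} = s_{k-1} − q_k·s_k, t_{k+1} = t_{k-1} − q_k·t_k, so r_k = a·s_k + b·t_k at every step:
  q = 1: r = 53, s = 1 − 1·0 = 1, t = 0 − 1·1 = -1  (check: 315·1 + 262·(-1) = 53)
  q = 4: r = 50, s = 0 − 4·1 = -4, t = 1 − 4·(-1) = 5  (check: 315·(-4) + 262·5 = 50)
  q = 1: r = 3, s = 1 − 1·(-4) = 5, t = -1 − 1·5 = -6  (check: 315·5 + 262·(-6) = 3)
  q = 16: r = 2, s = -4 − 16·5 = -84, t = 5 − 16·(-6) = 101  (check: 315·(-84) + 262·101 = 2)
  q = 1: r = 1, s = 5 − 1·(-84) = 89, t = -6 − 1·101 = -107  (check: 315·89 + 262·(-107) = 1)
The row with r = 1 (the gcd) gives the Bezout coefficients s = 89, t = -107.
Result: 315 · (89) + 262 · (-107) = 1.

gcd(315, 262) = 1; s = 89, t = -107 (check: 315·89 + 262·(-107) = 1).


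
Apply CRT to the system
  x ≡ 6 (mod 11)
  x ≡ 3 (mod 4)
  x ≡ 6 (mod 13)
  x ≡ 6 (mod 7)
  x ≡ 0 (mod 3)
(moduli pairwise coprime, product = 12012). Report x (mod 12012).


Product of moduli M = 11 · 4 · 13 · 7 · 3 = 12012.
Merge one congruence at a time:
  Start: x ≡ 6 (mod 11).
  Combine with x ≡ 3 (mod 4); new modulus lcm = 44.
    Write x = 6 + 11·t and substitute into x ≡ 3 (mod 4): 11·t ≡ 3 − 6 = -3 (mod 4).
    Reduce coefficients mod 4: 3·t ≡ 1 (mod 4).
    The inverse of 3 mod 4 is 3 (since 3·3 = 9 = 2·4 + 1), so t ≡ 3·1 = 3 ≡ 3 (mod 4).
    Then x = 6 + 11·3 = 39, valid modulo lcm(11, 4) = 44: x ≡ 39 (mod 44).
  Combine with x ≡ 6 (mod 13); new modulus lcm = 572.
    Write x = 39 + 44·t and substitute into x ≡ 6 (mod 13): 44·t ≡ 6 − 39 = -33 (mod 13).
    Reduce coefficients mod 13: 5·t ≡ 6 (mod 13).
    The inverse of 5 mod 13 is 8 (since 5·8 = 40 = 3·13 + 1), so t ≡ 8·6 = 48 ≡ 9 (mod 13).
    Then x = 39 + 44·9 = 435, valid modulo lcm(44, 13) = 572: x ≡ 435 (mod 572).
  Combine with x ≡ 6 (mod 7); new modulus lcm = 4004.
    Write x = 435 + 572·t and substitute into x ≡ 6 (mod 7): 572·t ≡ 6 − 435 = -429 (mod 7).
    Reduce coefficients mod 7: 5·t ≡ 5 (mod 7).
    The inverse of 5 mod 7 is 3 (since 5·3 = 15 = 2·7 + 1), so t ≡ 3·5 = 15 ≡ 1 (mod 7).
    Then x = 435 + 572·1 = 1007, valid modulo lcm(572, 7) = 4004: x ≡ 1007 (mod 4004).
  Combine with x ≡ 0 (mod 3); new modulus lcm = 12012.
    Write x = 1007 + 4004·t and substitute into x ≡ 0 (mod 3): 4004·t ≡ 0 − 1007 = -1007 (mod 3).
    Reduce coefficients mod 3: 2·t ≡ 1 (mod 3).
    The inverse of 2 mod 3 is 2 (since 2·2 = 4 = 1·3 + 1), so t ≡ 2·1 = 2 ≡ 2 (mod 3).
    Then x = 1007 + 4004·2 = 9015, valid modulo lcm(4004, 3) = 12012: x ≡ 9015 (mod 12012).
Verify against each original: 9015 mod 11 = 6, 9015 mod 4 = 3, 9015 mod 13 = 6, 9015 mod 7 = 6, 9015 mod 3 = 0.

x ≡ 9015 (mod 12012).


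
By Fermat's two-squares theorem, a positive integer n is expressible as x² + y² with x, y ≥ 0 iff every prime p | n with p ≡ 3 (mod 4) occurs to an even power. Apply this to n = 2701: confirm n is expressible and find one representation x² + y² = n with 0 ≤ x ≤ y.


Step 1: Factor n = 2701 = 37 · 73.
Step 2: Check the mod-4 condition on each prime factor: 37 ≡ 1 (mod 4), exponent 1; 73 ≡ 1 (mod 4), exponent 1.
All primes ≡ 3 (mod 4) appear to even exponent (or don't appear), so by the two-squares theorem n IS expressible as a sum of two squares.
Step 3: Build a representation. Here n = 37 · 73 is a product of primes ≡ 1 (mod 4). Each prime p ≡ 1 (mod 4) is itself a sum of two squares; find a² by testing p − a² for a perfect square:
  37: 37 − 1² = 36 = 6² ⇒ 37 = 1² + 6².
  73: 73 − 1² = 72, 73 − 2² = 69, 73 − 3² = 64 = 8² ⇒ 73 = 3² + 8².
  Combine using the Brahmagupta–Fibonacci identity (a² + b²)(c² + d²) = (ac − bd)² + (ad + bc)² = (ac + bd)² + (ad − bc)²:
  37 · 73 = 2701: from (1² + 6²)(3² + 8²), take (1·3 − 6·8, 1·8 + 6·3) = (3 − 48, 8 + 18) = (-45, 26); dropping signs (only squares matter) gives (45, 26); check 45² + 26² = 2025 + 676 = 2701 ✓.
Step 4: Order so x ≤ y and verify: 26² + 45² = 676 + 2025 = 2701 = n. ✓

n = 2701 = 26² + 45² (one valid representation with x ≤ y).


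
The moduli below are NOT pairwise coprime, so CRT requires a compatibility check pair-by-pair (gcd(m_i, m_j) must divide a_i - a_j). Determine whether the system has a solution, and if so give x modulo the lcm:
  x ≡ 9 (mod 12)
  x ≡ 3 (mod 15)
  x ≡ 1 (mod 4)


Moduli 12, 15, 4 are not pairwise coprime, so CRT works modulo lcm(m_i) when all pairwise compatibility conditions hold.
Pairwise compatibility: gcd(m_i, m_j) must divide a_i - a_j for every pair.
Merge one congruence at a time:
  Start: x ≡ 9 (mod 12).
  Combine with x ≡ 3 (mod 15): gcd(12, 15) = 3; 3 - 9 = -6, which IS divisible by 3, so compatible.
    Write x = 9 + 12·t and substitute into x ≡ 3 (mod 15): 12·t ≡ 3 − 9 = -6 (mod 15).
    Divide the congruence (and modulus) by g = 3: 4·t ≡ -2 (mod 5).
    Reduce coefficients mod 5: 4·t ≡ 3 (mod 5).
    The inverse of 4 mod 5 is 4 (since 4·4 = 16 = 3·5 + 1), so t ≡ 4·3 = 12 ≡ 2 (mod 5).
    Then x = 9 + 12·2 = 33, valid modulo lcm(12, 15) = 60: x ≡ 33 (mod 60).
  Combine with x ≡ 1 (mod 4): gcd(60, 4) = 4; 1 - 33 = -32, which IS divisible by 4, so compatible.
    Write x = 33 + 60·t and substitute into x ≡ 1 (mod 4): 60·t ≡ 1 − 33 = -32 (mod 4).
    Divide the congruence (and modulus) by g = 4: 15·t ≡ -8 (mod 1).
    Modulo 1 every t works; take t = 0.
    Then x = 33 + 60·0 = 33, valid modulo lcm(60, 4) = 60: x ≡ 33 (mod 60).
Verify: 33 mod 12 = 9, 33 mod 15 = 3, 33 mod 4 = 1.

x ≡ 33 (mod 60).


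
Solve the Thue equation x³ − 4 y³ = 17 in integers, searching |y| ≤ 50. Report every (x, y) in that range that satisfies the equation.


The equation is x³ - 4y³ = 17. For fixed y, x³ = 4·y³ + 17, so a solution requires the RHS to be a perfect cube.
Strategy: iterate y from -50 to 50, compute RHS = 4·y³ + 17, and check whether it is a (positive or negative) perfect cube.
Check small values of y:
  y = 0: RHS = 17 is not a perfect cube.
  y = 1: RHS = 21 is not a perfect cube.
  y = -1: RHS = 13 is not a perfect cube.
  y = 2: RHS = 49 is not a perfect cube.
  y = -2: RHS = -15 is not a perfect cube.
  y = 3: RHS = 125 = (5)³ ⇒ x = 5 works.
  y = -3: RHS = -91 is not a perfect cube.
Continuing the search up to |y| = 50 finds no further solutions beyond those listed.
Collected solutions: (5, 3).

Solutions (with |y| ≤ 50): (5, 3).


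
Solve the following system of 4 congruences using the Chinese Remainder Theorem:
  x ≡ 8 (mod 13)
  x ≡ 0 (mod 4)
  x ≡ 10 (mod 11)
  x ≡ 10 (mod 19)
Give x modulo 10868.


Product of moduli M = 13 · 4 · 11 · 19 = 10868.
Merge one congruence at a time:
  Start: x ≡ 8 (mod 13).
  Combine with x ≡ 0 (mod 4); new modulus lcm = 52.
    Write x = 8 + 13·t and substitute into x ≡ 0 (mod 4): 13·t ≡ 0 − 8 = -8 (mod 4).
    Reduce coefficients mod 4: 1·t ≡ 0 (mod 4).
    So t ≡ 0 (mod 4).
    Then x = 8 + 13·0 = 8, valid modulo lcm(13, 4) = 52: x ≡ 8 (mod 52).
  Combine with x ≡ 10 (mod 11); new modulus lcm = 572.
    Write x = 8 + 52·t and substitute into x ≡ 10 (mod 11): 52·t ≡ 10 − 8 = 2 (mod 11).
    Reduce coefficients mod 11: 8·t ≡ 2 (mod 11).
    The inverse of 8 mod 11 is 7 (since 8·7 = 56 = 5·11 + 1), so t ≡ 7·2 = 14 ≡ 3 (mod 11).
    Then x = 8 + 52·3 = 164, valid modulo lcm(52, 11) = 572: x ≡ 164 (mod 572).
  Combine with x ≡ 10 (mod 19); new modulus lcm = 10868.
    Write x = 164 + 572·t and substitute into x ≡ 10 (mod 19): 572·t ≡ 10 − 164 = -154 (mod 19).
    Reduce coefficients mod 19: 2·t ≡ 17 (mod 19).
    The inverse of 2 mod 19 is 10 (since 2·10 = 20 = 1·19 + 1), so t ≡ 10·17 = 170 ≡ 18 (mod 19).
    Then x = 164 + 572·18 = 10460, valid modulo lcm(572, 19) = 10868: x ≡ 10460 (mod 10868).
Verify against each original: 10460 mod 13 = 8, 10460 mod 4 = 0, 10460 mod 11 = 10, 10460 mod 19 = 10.

x ≡ 10460 (mod 10868).


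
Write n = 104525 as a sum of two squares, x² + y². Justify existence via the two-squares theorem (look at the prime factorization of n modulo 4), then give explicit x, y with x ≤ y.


Step 1: Factor n = 104525 = 5^2 · 37 · 113.
Step 2: Check the mod-4 condition on each prime factor: 5 ≡ 1 (mod 4), exponent 2; 37 ≡ 1 (mod 4), exponent 1; 113 ≡ 1 (mod 4), exponent 1.
All primes ≡ 3 (mod 4) appear to even exponent (or don't appear), so by the two-squares theorem n IS expressible as a sum of two squares.
Step 3: Build a representation. Group n = k² · m with k = 5 and m = 37 · 113 = 4181 (a product of primes ≡ 1 (mod 4)); a representation of m scales to one of n via (k·x)² + (k·y)² = k²(x² + y²). Each prime p ≡ 1 (mod 4) is itself a sum of two squares; find a² by testing p − a² for a perfect square:
  37: 37 − 1² = 36 = 6² ⇒ 37 = 1² + 6².
  113: 113 − 1² = 112, 113 − 2² = 109, 113 − 3² = 104, 113 − 4² = 97, 113 − 5² = 88, 113 − 6² = 77, 113 − 7² = 64 = 8² ⇒ 113 = 7² + 8².
  Combine using the Brahmagupta–Fibonacci identity (a² + b²)(c² + d²) = (ac − bd)² + (ad + bc)² = (ac + bd)² + (ad − bc)²:
  37 · 113 = 4181: from (1² + 6²)(7² + 8²), take (1·7 − 6·8, 1·8 + 6·7) = (7 − 48, 8 + 42) = (-41, 50); dropping signs (only squares matter) gives (41, 50); check 41² + 50² = 1681 + 2500 = 4181 ✓.
  Scale by k = 5: (5·41, 5·50) = (205, 250).
Step 4: Order so x ≤ y and verify: 205² + 250² = 42025 + 62500 = 104525 = n. ✓

n = 104525 = 205² + 250² (one valid representation with x ≤ y).


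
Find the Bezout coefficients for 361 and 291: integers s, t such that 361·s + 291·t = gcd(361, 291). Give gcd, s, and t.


Euclidean algorithm on (361, 291) — divide until remainder is 0:
  361 = 1 · 291 + 70
  291 = 4 · 70 + 11
  70 = 6 · 11 + 4
  11 = 2 · 4 + 3
  4 = 1 · 3 + 1
  3 = 3 · 1 + 0
gcd(361, 291) = 1.
Track Bezout coefficients alongside the remainders: start with r₀ = 361 = a·1 + b·0 (s = 1, t = 0) and r₁ = 291 = a·0 + b·1 (s = 0, t = 1); each new remainder r_{k+1} = r_{k-1} − q_k·r_k inherits s_{k+1} = s_{k-1} − q_k·s_k, t_{k+1} = t_{k-1} − q_k·t_k, so r_k = a·s_k + b·t_k at every step:
  q = 1: r = 70, s = 1 − 1·0 = 1, t = 0 − 1·1 = -1  (check: 361·1 + 291·(-1) = 70)
  q = 4: r = 11, s = 0 − 4·1 = -4, t = 1 − 4·(-1) = 5  (check: 361·(-4) + 291·5 = 11)
  q = 6: r = 4, s = 1 − 6·(-4) = 25, t = -1 − 6·5 = -31  (check: 361·25 + 291·(-31) = 4)
  q = 2: r = 3, s = -4 − 2·25 = -54, t = 5 − 2·(-31) = 67  (check: 361·(-54) + 291·67 = 3)
  q = 1: r = 1, s = 25 − 1·(-54) = 79, t = -31 − 1·67 = -98  (check: 361·79 + 291·(-98) = 1)
The row with r = 1 (the gcd) gives the Bezout coefficients s = 79, t = -98.
Result: 361 · (79) + 291 · (-98) = 1.

gcd(361, 291) = 1; s = 79, t = -98 (check: 361·79 + 291·(-98) = 1).


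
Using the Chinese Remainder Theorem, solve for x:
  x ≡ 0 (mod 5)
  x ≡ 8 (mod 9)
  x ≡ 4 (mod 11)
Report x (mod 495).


Moduli 5, 9, 11 are pairwise coprime; by CRT there is a unique solution modulo M = 5 · 9 · 11 = 495.
Solve pairwise, accumulating the modulus:
  Start with x ≡ 0 (mod 5).
  Combine with x ≡ 8 (mod 9): since gcd(5, 9) = 1, we get a unique residue mod 45.
    Write x = 0 + 5·t and substitute into x ≡ 8 (mod 9): 5·t ≡ 8 − 0 = 8 (mod 9).
    The inverse of 5 mod 9 is 2 (since 5·2 = 10 = 1·9 + 1), so t ≡ 2·8 = 16 ≡ 7 (mod 9).
    Then x = 0 + 5·7 = 35, valid modulo lcm(5, 9) = 45: x ≡ 35 (mod 45).
  Combine with x ≡ 4 (mod 11): since gcd(45, 11) = 1, we get a unique residue mod 495.
    Write x = 35 + 45·t and substitute into x ≡ 4 (mod 11): 45·t ≡ 4 − 35 = -31 (mod 11).
    Reduce coefficients mod 11: 1·t ≡ 2 (mod 11).
    So t ≡ 2 (mod 11).
    Then x = 35 + 45·2 = 125, valid modulo lcm(45, 11) = 495: x ≡ 125 (mod 495).
Verify: 125 mod 5 = 0 ✓, 125 mod 9 = 8 ✓, 125 mod 11 = 4 ✓.

x ≡ 125 (mod 495).


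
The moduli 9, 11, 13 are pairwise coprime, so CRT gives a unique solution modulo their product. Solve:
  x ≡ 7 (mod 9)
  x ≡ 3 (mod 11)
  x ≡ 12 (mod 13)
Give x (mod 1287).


Moduli 9, 11, 13 are pairwise coprime; by CRT there is a unique solution modulo M = 9 · 11 · 13 = 1287.
Solve pairwise, accumulating the modulus:
  Start with x ≡ 7 (mod 9).
  Combine with x ≡ 3 (mod 11): since gcd(9, 11) = 1, we get a unique residue mod 99.
    Write x = 7 + 9·t and substitute into x ≡ 3 (mod 11): 9·t ≡ 3 − 7 = -4 (mod 11).
    Reduce coefficients mod 11: 9·t ≡ 7 (mod 11).
    The inverse of 9 mod 11 is 5 (since 9·5 = 45 = 4·11 + 1), so t ≡ 5·7 = 35 ≡ 2 (mod 11).
    Then x = 7 + 9·2 = 25, valid modulo lcm(9, 11) = 99: x ≡ 25 (mod 99).
  Combine with x ≡ 12 (mod 13): since gcd(99, 13) = 1, we get a unique residue mod 1287.
    Write x = 25 + 99·t and substitute into x ≡ 12 (mod 13): 99·t ≡ 12 − 25 = -13 (mod 13).
    Reduce coefficients mod 13: 8·t ≡ 0 (mod 13).
    The inverse of 8 mod 13 is 5 (since 8·5 = 40 = 3·13 + 1), so t ≡ 5·0 = 0 ≡ 0 (mod 13).
    Then x = 25 + 99·0 = 25, valid modulo lcm(99, 13) = 1287: x ≡ 25 (mod 1287).
Verify: 25 mod 9 = 7 ✓, 25 mod 11 = 3 ✓, 25 mod 13 = 12 ✓.

x ≡ 25 (mod 1287).


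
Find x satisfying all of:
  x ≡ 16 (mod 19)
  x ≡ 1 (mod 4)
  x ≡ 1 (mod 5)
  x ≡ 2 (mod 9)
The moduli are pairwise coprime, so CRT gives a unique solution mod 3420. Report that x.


Product of moduli M = 19 · 4 · 5 · 9 = 3420.
Merge one congruence at a time:
  Start: x ≡ 16 (mod 19).
  Combine with x ≡ 1 (mod 4); new modulus lcm = 76.
    Write x = 16 + 19·t and substitute into x ≡ 1 (mod 4): 19·t ≡ 1 − 16 = -15 (mod 4).
    Reduce coefficients mod 4: 3·t ≡ 1 (mod 4).
    The inverse of 3 mod 4 is 3 (since 3·3 = 9 = 2·4 + 1), so t ≡ 3·1 = 3 ≡ 3 (mod 4).
    Then x = 16 + 19·3 = 73, valid modulo lcm(19, 4) = 76: x ≡ 73 (mod 76).
  Combine with x ≡ 1 (mod 5); new modulus lcm = 380.
    Write x = 73 + 76·t and substitute into x ≡ 1 (mod 5): 76·t ≡ 1 − 73 = -72 (mod 5).
    Reduce coefficients mod 5: 1·t ≡ 3 (mod 5).
    So t ≡ 3 (mod 5).
    Then x = 73 + 76·3 = 301, valid modulo lcm(76, 5) = 380: x ≡ 301 (mod 380).
  Combine with x ≡ 2 (mod 9); new modulus lcm = 3420.
    Write x = 301 + 380·t and substitute into x ≡ 2 (mod 9): 380·t ≡ 2 − 301 = -299 (mod 9).
    Reduce coefficients mod 9: 2·t ≡ 7 (mod 9).
    The inverse of 2 mod 9 is 5 (since 2·5 = 10 = 1·9 + 1), so t ≡ 5·7 = 35 ≡ 8 (mod 9).
    Then x = 301 + 380·8 = 3341, valid modulo lcm(380, 9) = 3420: x ≡ 3341 (mod 3420).
Verify against each original: 3341 mod 19 = 16, 3341 mod 4 = 1, 3341 mod 5 = 1, 3341 mod 9 = 2.

x ≡ 3341 (mod 3420).


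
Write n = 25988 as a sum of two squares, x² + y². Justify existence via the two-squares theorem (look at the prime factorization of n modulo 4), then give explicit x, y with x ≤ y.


Step 1: Factor n = 25988 = 2^2 · 73 · 89.
Step 2: Check the mod-4 condition on each prime factor: 2 = 2 (special); 73 ≡ 1 (mod 4), exponent 1; 89 ≡ 1 (mod 4), exponent 1.
All primes ≡ 3 (mod 4) appear to even exponent (or don't appear), so by the two-squares theorem n IS expressible as a sum of two squares.
Step 3: Build a representation. Group n = k² · m with k = 2 and m = 73 · 89 = 6497 (a product of primes ≡ 1 (mod 4)); a representation of m scales to one of n via (k·x)² + (k·y)² = k²(x² + y²). Each prime p ≡ 1 (mod 4) is itself a sum of two squares; find a² by testing p − a² for a perfect square:
  73: 73 − 1² = 72, 73 − 2² = 69, 73 − 3² = 64 = 8² ⇒ 73 = 3² + 8².
  89: 89 − 1² = 88, 89 − 2² = 85, 89 − 3² = 80, 89 − 4² = 73, 89 − 5² = 64 = 8² ⇒ 89 = 5² + 8².
  Combine using the Brahmagupta–Fibonacci identity (a² + b²)(c² + d²) = (ac − bd)² + (ad + bc)² = (ac + bd)² + (ad − bc)²:
  73 · 89 = 6497: from (3² + 8²)(5² + 8²), take (3·5 − 8·8, 3·8 + 8·5) = (15 − 64, 24 + 40) = (-49, 64); dropping signs (only squares matter) gives (49, 64); check 49² + 64² = 2401 + 4096 = 6497 ✓.
  Scale by k = 2: (2·49, 2·64) = (98, 128).
Step 4: Order so x ≤ y and verify: 98² + 128² = 9604 + 16384 = 25988 = n. ✓

n = 25988 = 98² + 128² (one valid representation with x ≤ y).


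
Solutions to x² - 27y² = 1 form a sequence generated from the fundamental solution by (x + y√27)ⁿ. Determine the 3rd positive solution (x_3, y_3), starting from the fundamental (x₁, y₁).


Step 1: Find the fundamental solution (x₁, y₁) of x² - 27y² = 1.
  Expand √27 as a continued fraction. a₀ = ⌊√27⌋ = 5; iterate m_{k+1} = d_k·a_k − m_k, d_{k+1} = (27 − m_{k+1}²)/d_k, a_{k+1} = ⌊(a₀ + m_{k+1})/d_{k+1}⌋ (starting m₀ = 0, d₀ = 1), with convergents p_k = a_k·p_{k-1} + p_{k-2}, q_k = a_k·q_{k-1} + q_{k-2} (p₋₁ = 1, q₋₁ = 0):
  k = 0: a₀ = 5; p₀/q₀ = 5/1; p₀² − 27·q₀² = 25 − 27 = -2.
  k = 1: m = 5, d = 2, a = ⌊(5 + 5)/2⌋ = 5; p/q = (5·5 + 1)/(5·1 + 0) = 26/5; p² − 27·q² = 676 − 675 = 1.
  The first convergent with p² − 27·q² = 1 gives the fundamental solution (x₁, y₁) = (26, 5).
Step 2: Apply the recurrence (x_{n+1}, y_{n+1}) = (x₁x_n + 27y₁y_n, x₁y_n + y₁x_n) repeatedly.
  From (x_1, y_1) = (26, 5): x_2 = 26·26 + 27·5·5 = 1351; y_2 = 26·5 + 5·26 = 260.
  From (x_2, y_2) = (1351, 260): x_3 = 26·1351 + 27·5·260 = 70226; y_3 = 26·260 + 5·1351 = 13515.
Step 3: Verify x_3² - 27·y_3² = 4931691076 - 4931691075 = 1 (should be 1). ✓

(x_1, y_1) = (26, 5); (x_3, y_3) = (70226, 13515).


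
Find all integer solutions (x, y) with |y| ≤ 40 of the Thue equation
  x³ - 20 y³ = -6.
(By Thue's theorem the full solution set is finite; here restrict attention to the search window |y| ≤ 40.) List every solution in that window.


The equation is x³ - 20y³ = -6. For fixed y, x³ = 20·y³ − 6, so a solution requires the RHS to be a perfect cube.
Strategy: iterate y from -40 to 40, compute RHS = 20·y³ − 6, and check whether it is a (positive or negative) perfect cube.
Check small values of y:
  y = 0: RHS = -6 is not a perfect cube.
  y = 1: RHS = 14 is not a perfect cube.
  y = -1: RHS = -26 is not a perfect cube.
  y = 2: RHS = 154 is not a perfect cube.
  y = -2: RHS = -166 is not a perfect cube.
  y = 3: RHS = 534 is not a perfect cube.
  y = -3: RHS = -546 is not a perfect cube.
Continuing the search up to |y| = 40 finds no solutions either.
No (x, y) in the scanned range satisfies the equation.

No integer solutions with |y| ≤ 40.


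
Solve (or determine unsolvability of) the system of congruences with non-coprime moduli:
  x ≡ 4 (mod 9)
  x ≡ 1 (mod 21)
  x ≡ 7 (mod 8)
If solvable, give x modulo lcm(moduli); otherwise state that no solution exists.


Moduli 9, 21, 8 are not pairwise coprime, so CRT works modulo lcm(m_i) when all pairwise compatibility conditions hold.
Pairwise compatibility: gcd(m_i, m_j) must divide a_i - a_j for every pair.
Merge one congruence at a time:
  Start: x ≡ 4 (mod 9).
  Combine with x ≡ 1 (mod 21): gcd(9, 21) = 3; 1 - 4 = -3, which IS divisible by 3, so compatible.
    Write x = 4 + 9·t and substitute into x ≡ 1 (mod 21): 9·t ≡ 1 − 4 = -3 (mod 21).
    Divide the congruence (and modulus) by g = 3: 3·t ≡ -1 (mod 7).
    Reduce coefficients mod 7: 3·t ≡ 6 (mod 7).
    The inverse of 3 mod 7 is 5 (since 3·5 = 15 = 2·7 + 1), so t ≡ 5·6 = 30 ≡ 2 (mod 7).
    Then x = 4 + 9·2 = 22, valid modulo lcm(9, 21) = 63: x ≡ 22 (mod 63).
  Combine with x ≡ 7 (mod 8): gcd(63, 8) = 1; 7 - 22 = -15, which IS divisible by 1, so compatible.
    Write x = 22 + 63·t and substitute into x ≡ 7 (mod 8): 63·t ≡ 7 − 22 = -15 (mod 8).
    Reduce coefficients mod 8: 7·t ≡ 1 (mod 8).
    The inverse of 7 mod 8 is 7 (since 7·7 = 49 = 6·8 + 1), so t ≡ 7·1 = 7 ≡ 7 (mod 8).
    Then x = 22 + 63·7 = 463, valid modulo lcm(63, 8) = 504: x ≡ 463 (mod 504).
Verify: 463 mod 9 = 4, 463 mod 21 = 1, 463 mod 8 = 7.

x ≡ 463 (mod 504).


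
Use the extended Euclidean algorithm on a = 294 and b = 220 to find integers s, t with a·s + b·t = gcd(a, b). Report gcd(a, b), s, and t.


Euclidean algorithm on (294, 220) — divide until remainder is 0:
  294 = 1 · 220 + 74
  220 = 2 · 74 + 72
  74 = 1 · 72 + 2
  72 = 36 · 2 + 0
gcd(294, 220) = 2.
Track Bezout coefficients alongside the remainders: start with r₀ = 294 = a·1 + b·0 (s = 1, t = 0) and r₁ = 220 = a·0 + b·1 (s = 0, t = 1); each new remainder r_{k+1} = r_{k-1} − q_k·r_k inherits s_{k+1} = s_{k-1} − q_k·s_k, t_{k+1} = t_{k-1} − q_k·t_k, so r_k = a·s_k + b·t_k at every step:
  q = 1: r = 74, s = 1 − 1·0 = 1, t = 0 − 1·1 = -1  (check: 294·1 + 220·(-1) = 74)
  q = 2: r = 72, s = 0 − 2·1 = -2, t = 1 − 2·(-1) = 3  (check: 294·(-2) + 220·3 = 72)
  q = 1: r = 2, s = 1 − 1·(-2) = 3, t = -1 − 1·3 = -4  (check: 294·3 + 220·(-4) = 2)
The row with r = 2 (the gcd) gives the Bezout coefficients s = 3, t = -4.
Result: 294 · (3) + 220 · (-4) = 2.

gcd(294, 220) = 2; s = 3, t = -4 (check: 294·3 + 220·(-4) = 2).


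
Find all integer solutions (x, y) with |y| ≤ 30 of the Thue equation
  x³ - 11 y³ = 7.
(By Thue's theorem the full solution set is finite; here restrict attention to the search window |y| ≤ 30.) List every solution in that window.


The equation is x³ - 11y³ = 7. For fixed y, x³ = 11·y³ + 7, so a solution requires the RHS to be a perfect cube.
Strategy: iterate y from -30 to 30, compute RHS = 11·y³ + 7, and check whether it is a (positive or negative) perfect cube.
Check small values of y:
  y = 0: RHS = 7 is not a perfect cube.
  y = 1: RHS = 18 is not a perfect cube.
  y = -1: RHS = -4 is not a perfect cube.
  y = 2: RHS = 95 is not a perfect cube.
  y = -2: RHS = -81 is not a perfect cube.
  y = 3: RHS = 304 is not a perfect cube.
  y = -3: RHS = -290 is not a perfect cube.
Continuing the search up to |y| = 30 finds no solutions either.
No (x, y) in the scanned range satisfies the equation.

No integer solutions with |y| ≤ 30.


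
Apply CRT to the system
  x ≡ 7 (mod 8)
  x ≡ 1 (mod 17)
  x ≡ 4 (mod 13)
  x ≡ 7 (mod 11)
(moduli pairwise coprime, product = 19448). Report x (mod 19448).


Product of moduli M = 8 · 17 · 13 · 11 = 19448.
Merge one congruence at a time:
  Start: x ≡ 7 (mod 8).
  Combine with x ≡ 1 (mod 17); new modulus lcm = 136.
    Write x = 7 + 8·t and substitute into x ≡ 1 (mod 17): 8·t ≡ 1 − 7 = -6 (mod 17).
    Reduce coefficients mod 17: 8·t ≡ 11 (mod 17).
    The inverse of 8 mod 17 is 15 (since 8·15 = 120 = 7·17 + 1), so t ≡ 15·11 = 165 ≡ 12 (mod 17).
    Then x = 7 + 8·12 = 103, valid modulo lcm(8, 17) = 136: x ≡ 103 (mod 136).
  Combine with x ≡ 4 (mod 13); new modulus lcm = 1768.
    Write x = 103 + 136·t and substitute into x ≡ 4 (mod 13): 136·t ≡ 4 − 103 = -99 (mod 13).
    Reduce coefficients mod 13: 6·t ≡ 5 (mod 13).
    The inverse of 6 mod 13 is 11 (since 6·11 = 66 = 5·13 + 1), so t ≡ 11·5 = 55 ≡ 3 (mod 13).
    Then x = 103 + 136·3 = 511, valid modulo lcm(136, 13) = 1768: x ≡ 511 (mod 1768).
  Combine with x ≡ 7 (mod 11); new modulus lcm = 19448.
    Write x = 511 + 1768·t and substitute into x ≡ 7 (mod 11): 1768·t ≡ 7 − 511 = -504 (mod 11).
    Reduce coefficients mod 11: 8·t ≡ 2 (mod 11).
    The inverse of 8 mod 11 is 7 (since 8·7 = 56 = 5·11 + 1), so t ≡ 7·2 = 14 ≡ 3 (mod 11).
    Then x = 511 + 1768·3 = 5815, valid modulo lcm(1768, 11) = 19448: x ≡ 5815 (mod 19448).
Verify against each original: 5815 mod 8 = 7, 5815 mod 17 = 1, 5815 mod 13 = 4, 5815 mod 11 = 7.

x ≡ 5815 (mod 19448).


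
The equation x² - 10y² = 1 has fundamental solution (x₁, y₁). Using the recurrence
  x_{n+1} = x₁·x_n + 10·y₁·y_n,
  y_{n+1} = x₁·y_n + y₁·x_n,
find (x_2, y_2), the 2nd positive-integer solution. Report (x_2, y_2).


Step 1: Find the fundamental solution (x₁, y₁) of x² - 10y² = 1.
  Expand √10 as a continued fraction. a₀ = ⌊√10⌋ = 3; iterate m_{k+1} = d_k·a_k − m_k, d_{k+1} = (10 − m_{k+1}²)/d_k, a_{k+1} = ⌊(a₀ + m_{k+1})/d_{k+1}⌋ (starting m₀ = 0, d₀ = 1), with convergents p_k = a_k·p_{k-1} + p_{k-2}, q_k = a_k·q_{k-1} + q_{k-2} (p₋₁ = 1, q₋₁ = 0):
  k = 0: a₀ = 3; p₀/q₀ = 3/1; p₀² − 10·q₀² = 9 − 10 = -1.
  k = 1: m = 3, d = 1, a = ⌊(3 + 3)/1⌋ = 6; p/q = (6·3 + 1)/(6·1 + 0) = 19/6; p² − 10·q² = 361 − 360 = 1.
  The first convergent with p² − 10·q² = 1 gives the fundamental solution (x₁, y₁) = (19, 6).
Step 2: Apply the recurrence (x_{n+1}, y_{n+1}) = (x₁x_n + 10y₁y_n, x₁y_n + y₁x_n) repeatedly.
  From (x_1, y_1) = (19, 6): x_2 = 19·19 + 10·6·6 = 721; y_2 = 19·6 + 6·19 = 228.
Step 3: Verify x_2² - 10·y_2² = 519841 - 519840 = 1 (should be 1). ✓

(x_1, y_1) = (19, 6); (x_2, y_2) = (721, 228).


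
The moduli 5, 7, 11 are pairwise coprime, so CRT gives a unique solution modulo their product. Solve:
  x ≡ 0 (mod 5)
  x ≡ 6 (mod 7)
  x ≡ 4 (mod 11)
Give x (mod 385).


Moduli 5, 7, 11 are pairwise coprime; by CRT there is a unique solution modulo M = 5 · 7 · 11 = 385.
Solve pairwise, accumulating the modulus:
  Start with x ≡ 0 (mod 5).
  Combine with x ≡ 6 (mod 7): since gcd(5, 7) = 1, we get a unique residue mod 35.
    Write x = 0 + 5·t and substitute into x ≡ 6 (mod 7): 5·t ≡ 6 − 0 = 6 (mod 7).
    The inverse of 5 mod 7 is 3 (since 5·3 = 15 = 2·7 + 1), so t ≡ 3·6 = 18 ≡ 4 (mod 7).
    Then x = 0 + 5·4 = 20, valid modulo lcm(5, 7) = 35: x ≡ 20 (mod 35).
  Combine with x ≡ 4 (mod 11): since gcd(35, 11) = 1, we get a unique residue mod 385.
    Write x = 20 + 35·t and substitute into x ≡ 4 (mod 11): 35·t ≡ 4 − 20 = -16 (mod 11).
    Reduce coefficients mod 11: 2·t ≡ 6 (mod 11).
    The inverse of 2 mod 11 is 6 (since 2·6 = 12 = 1·11 + 1), so t ≡ 6·6 = 36 ≡ 3 (mod 11).
    Then x = 20 + 35·3 = 125, valid modulo lcm(35, 11) = 385: x ≡ 125 (mod 385).
Verify: 125 mod 5 = 0 ✓, 125 mod 7 = 6 ✓, 125 mod 11 = 4 ✓.

x ≡ 125 (mod 385).


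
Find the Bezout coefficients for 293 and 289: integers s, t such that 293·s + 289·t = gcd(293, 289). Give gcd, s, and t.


Euclidean algorithm on (293, 289) — divide until remainder is 0:
  293 = 1 · 289 + 4
  289 = 72 · 4 + 1
  4 = 4 · 1 + 0
gcd(293, 289) = 1.
Track Bezout coefficients alongside the remainders: start with r₀ = 293 = a·1 + b·0 (s = 1, t = 0) and r₁ = 289 = a·0 + b·1 (s = 0, t = 1); each new remainder r_{k+1} = r_{k-1} − q_k·r_k inherits s_{k+1} = s_{k-1} − q_k·s_k, t_{k+1} = t_{k-1} − q_k·t_k, so r_k = a·s_k + b·t_k at every step:
  q = 1: r = 4, s = 1 − 1·0 = 1, t = 0 − 1·1 = -1  (check: 293·1 + 289·(-1) = 4)
  q = 72: r = 1, s = 0 − 72·1 = -72, t = 1 − 72·(-1) = 73  (check: 293·(-72) + 289·73 = 1)
The row with r = 1 (the gcd) gives the Bezout coefficients s = -72, t = 73.
Result: 293 · (-72) + 289 · (73) = 1.

gcd(293, 289) = 1; s = -72, t = 73 (check: 293·(-72) + 289·73 = 1).


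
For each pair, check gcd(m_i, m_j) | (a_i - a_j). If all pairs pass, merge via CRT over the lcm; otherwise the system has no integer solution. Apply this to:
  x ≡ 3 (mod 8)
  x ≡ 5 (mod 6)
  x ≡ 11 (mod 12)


Moduli 8, 6, 12 are not pairwise coprime, so CRT works modulo lcm(m_i) when all pairwise compatibility conditions hold.
Pairwise compatibility: gcd(m_i, m_j) must divide a_i - a_j for every pair.
Merge one congruence at a time:
  Start: x ≡ 3 (mod 8).
  Combine with x ≡ 5 (mod 6): gcd(8, 6) = 2; 5 - 3 = 2, which IS divisible by 2, so compatible.
    Write x = 3 + 8·t and substitute into x ≡ 5 (mod 6): 8·t ≡ 5 − 3 = 2 (mod 6).
    Divide the congruence (and modulus) by g = 2: 4·t ≡ 1 (mod 3).
    Reduce coefficients mod 3: 1·t ≡ 1 (mod 3).
    So t ≡ 1 (mod 3).
    Then x = 3 + 8·1 = 11, valid modulo lcm(8, 6) = 24: x ≡ 11 (mod 24).
  Combine with x ≡ 11 (mod 12): gcd(24, 12) = 12; 11 - 11 = 0, which IS divisible by 12, so compatible.
    Write x = 11 + 24·t and substitute into x ≡ 11 (mod 12): 24·t ≡ 11 − 11 = 0 (mod 12).
    Divide the congruence (and modulus) by g = 12: 2·t ≡ 0 (mod 1).
    Modulo 1 every t works; take t = 0.
    Then x = 11 + 24·0 = 11, valid modulo lcm(24, 12) = 24: x ≡ 11 (mod 24).
Verify: 11 mod 8 = 3, 11 mod 6 = 5, 11 mod 12 = 11.

x ≡ 11 (mod 24).


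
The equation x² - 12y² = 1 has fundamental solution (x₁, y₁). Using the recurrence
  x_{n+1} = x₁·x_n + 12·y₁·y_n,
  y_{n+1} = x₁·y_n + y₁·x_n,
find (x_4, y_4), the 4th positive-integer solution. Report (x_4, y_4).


Step 1: Find the fundamental solution (x₁, y₁) of x² - 12y² = 1.
  Expand √12 as a continued fraction. a₀ = ⌊√12⌋ = 3; iterate m_{k+1} = d_k·a_k − m_k, d_{k+1} = (12 − m_{k+1}²)/d_k, a_{k+1} = ⌊(a₀ + m_{k+1})/d_{k+1}⌋ (starting m₀ = 0, d₀ = 1), with convergents p_k = a_k·p_{k-1} + p_{k-2}, q_k = a_k·q_{k-1} + q_{k-2} (p₋₁ = 1, q₋₁ = 0):
  k = 0: a₀ = 3; p₀/q₀ = 3/1; p₀² − 12·q₀² = 9 − 12 = -3.
  k = 1: m = 3, d = 3, a = ⌊(3 + 3)/3⌋ = 2; p/q = (2·3 + 1)/(2·1 + 0) = 7/2; p² − 12·q² = 49 − 48 = 1.
  The first convergent with p² − 12·q² = 1 gives the fundamental solution (x₁, y₁) = (7, 2).
Step 2: Apply the recurrence (x_{n+1}, y_{n+1}) = (x₁x_n + 12y₁y_n, x₁y_n + y₁x_n) repeatedly.
  From (x_1, y_1) = (7, 2): x_2 = 7·7 + 12·2·2 = 97; y_2 = 7·2 + 2·7 = 28.
  From (x_2, y_2) = (97, 28): x_3 = 7·97 + 12·2·28 = 1351; y_3 = 7·28 + 2·97 = 390.
  From (x_3, y_3) = (1351, 390): x_4 = 7·1351 + 12·2·390 = 18817; y_4 = 7·390 + 2·1351 = 5432.
Step 3: Verify x_4² - 12·y_4² = 354079489 - 354079488 = 1 (should be 1). ✓

(x_1, y_1) = (7, 2); (x_4, y_4) = (18817, 5432).


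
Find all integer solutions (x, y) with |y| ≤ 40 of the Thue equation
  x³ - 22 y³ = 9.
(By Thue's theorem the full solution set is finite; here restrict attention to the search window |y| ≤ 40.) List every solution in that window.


The equation is x³ - 22y³ = 9. For fixed y, x³ = 22·y³ + 9, so a solution requires the RHS to be a perfect cube.
Strategy: iterate y from -40 to 40, compute RHS = 22·y³ + 9, and check whether it is a (positive or negative) perfect cube.
Check small values of y:
  y = 0: RHS = 9 is not a perfect cube.
  y = 1: RHS = 31 is not a perfect cube.
  y = -1: RHS = -13 is not a perfect cube.
  y = 2: RHS = 185 is not a perfect cube.
  y = -2: RHS = -167 is not a perfect cube.
  y = 3: RHS = 603 is not a perfect cube.
  y = -3: RHS = -585 is not a perfect cube.
Continuing the search up to |y| = 40 finds no solutions either.
No (x, y) in the scanned range satisfies the equation.

No integer solutions with |y| ≤ 40.


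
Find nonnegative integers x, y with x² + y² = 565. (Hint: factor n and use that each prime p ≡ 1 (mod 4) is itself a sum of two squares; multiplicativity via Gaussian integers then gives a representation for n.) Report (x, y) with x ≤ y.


Step 1: Factor n = 565 = 5 · 113.
Step 2: Check the mod-4 condition on each prime factor: 5 ≡ 1 (mod 4), exponent 1; 113 ≡ 1 (mod 4), exponent 1.
All primes ≡ 3 (mod 4) appear to even exponent (or don't appear), so by the two-squares theorem n IS expressible as a sum of two squares.
Step 3: Build a representation. Here n = 5 · 113 is a product of primes ≡ 1 (mod 4). Each prime p ≡ 1 (mod 4) is itself a sum of two squares; find a² by testing p − a² for a perfect square:
  5: 5 − 1² = 4 = 2² ⇒ 5 = 1² + 2².
  113: 113 − 1² = 112, 113 − 2² = 109, 113 − 3² = 104, 113 − 4² = 97, 113 − 5² = 88, 113 − 6² = 77, 113 − 7² = 64 = 8² ⇒ 113 = 7² + 8².
  Combine using the Brahmagupta–Fibonacci identity (a² + b²)(c² + d²) = (ac − bd)² + (ad + bc)² = (ac + bd)² + (ad − bc)²:
  5 · 113 = 565: from (1² + 2²)(7² + 8²), take (1·7 − 2·8, 1·8 + 2·7) = (7 − 16, 8 + 14) = (-9, 22); dropping signs (only squares matter) gives (9, 22); check 9² + 22² = 81 + 484 = 565 ✓.
Step 4: Order so x ≤ y and verify: 9² + 22² = 81 + 484 = 565 = n. ✓

n = 565 = 9² + 22² (one valid representation with x ≤ y).


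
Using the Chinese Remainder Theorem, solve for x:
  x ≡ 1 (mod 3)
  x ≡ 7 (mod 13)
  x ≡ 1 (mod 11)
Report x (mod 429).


Moduli 3, 13, 11 are pairwise coprime; by CRT there is a unique solution modulo M = 3 · 13 · 11 = 429.
Solve pairwise, accumulating the modulus:
  Start with x ≡ 1 (mod 3).
  Combine with x ≡ 7 (mod 13): since gcd(3, 13) = 1, we get a unique residue mod 39.
    Write x = 1 + 3·t and substitute into x ≡ 7 (mod 13): 3·t ≡ 7 − 1 = 6 (mod 13).
    The inverse of 3 mod 13 is 9 (since 3·9 = 27 = 2·13 + 1), so t ≡ 9·6 = 54 ≡ 2 (mod 13).
    Then x = 1 + 3·2 = 7, valid modulo lcm(3, 13) = 39: x ≡ 7 (mod 39).
  Combine with x ≡ 1 (mod 11): since gcd(39, 11) = 1, we get a unique residue mod 429.
    Write x = 7 + 39·t and substitute into x ≡ 1 (mod 11): 39·t ≡ 1 − 7 = -6 (mod 11).
    Reduce coefficients mod 11: 6·t ≡ 5 (mod 11).
    The inverse of 6 mod 11 is 2 (since 6·2 = 12 = 1·11 + 1), so t ≡ 2·5 = 10 ≡ 10 (mod 11).
    Then x = 7 + 39·10 = 397, valid modulo lcm(39, 11) = 429: x ≡ 397 (mod 429).
Verify: 397 mod 3 = 1 ✓, 397 mod 13 = 7 ✓, 397 mod 11 = 1 ✓.

x ≡ 397 (mod 429).


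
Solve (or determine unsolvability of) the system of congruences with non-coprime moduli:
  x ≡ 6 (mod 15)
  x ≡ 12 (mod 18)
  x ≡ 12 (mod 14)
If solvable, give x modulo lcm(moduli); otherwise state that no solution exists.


Moduli 15, 18, 14 are not pairwise coprime, so CRT works modulo lcm(m_i) when all pairwise compatibility conditions hold.
Pairwise compatibility: gcd(m_i, m_j) must divide a_i - a_j for every pair.
Merge one congruence at a time:
  Start: x ≡ 6 (mod 15).
  Combine with x ≡ 12 (mod 18): gcd(15, 18) = 3; 12 - 6 = 6, which IS divisible by 3, so compatible.
    Write x = 6 + 15·t and substitute into x ≡ 12 (mod 18): 15·t ≡ 12 − 6 = 6 (mod 18).
    Divide the congruence (and modulus) by g = 3: 5·t ≡ 2 (mod 6).
    The inverse of 5 mod 6 is 5 (since 5·5 = 25 = 4·6 + 1), so t ≡ 5·2 = 10 ≡ 4 (mod 6).
    Then x = 6 + 15·4 = 66, valid modulo lcm(15, 18) = 90: x ≡ 66 (mod 90).
  Combine with x ≡ 12 (mod 14): gcd(90, 14) = 2; 12 - 66 = -54, which IS divisible by 2, so compatible.
    Write x = 66 + 90·t and substitute into x ≡ 12 (mod 14): 90·t ≡ 12 − 66 = -54 (mod 14).
    Divide the congruence (and modulus) by g = 2: 45·t ≡ -27 (mod 7).
    Reduce coefficients mod 7: 3·t ≡ 1 (mod 7).
    The inverse of 3 mod 7 is 5 (since 3·5 = 15 = 2·7 + 1), so t ≡ 5·1 = 5 ≡ 5 (mod 7).
    Then x = 66 + 90·5 = 516, valid modulo lcm(90, 14) = 630: x ≡ 516 (mod 630).
Verify: 516 mod 15 = 6, 516 mod 18 = 12, 516 mod 14 = 12.

x ≡ 516 (mod 630).


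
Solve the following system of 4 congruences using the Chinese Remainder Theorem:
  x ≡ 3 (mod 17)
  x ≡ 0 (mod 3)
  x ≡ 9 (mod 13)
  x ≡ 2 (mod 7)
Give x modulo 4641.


Product of moduli M = 17 · 3 · 13 · 7 = 4641.
Merge one congruence at a time:
  Start: x ≡ 3 (mod 17).
  Combine with x ≡ 0 (mod 3); new modulus lcm = 51.
    Write x = 3 + 17·t and substitute into x ≡ 0 (mod 3): 17·t ≡ 0 − 3 = -3 (mod 3).
    Reduce coefficients mod 3: 2·t ≡ 0 (mod 3).
    The inverse of 2 mod 3 is 2 (since 2·2 = 4 = 1·3 + 1), so t ≡ 2·0 = 0 ≡ 0 (mod 3).
    Then x = 3 + 17·0 = 3, valid modulo lcm(17, 3) = 51: x ≡ 3 (mod 51).
  Combine with x ≡ 9 (mod 13); new modulus lcm = 663.
    Write x = 3 + 51·t and substitute into x ≡ 9 (mod 13): 51·t ≡ 9 − 3 = 6 (mod 13).
    Reduce coefficients mod 13: 12·t ≡ 6 (mod 13).
    The inverse of 12 mod 13 is 12 (since 12·12 = 144 = 11·13 + 1), so t ≡ 12·6 = 72 ≡ 7 (mod 13).
    Then x = 3 + 51·7 = 360, valid modulo lcm(51, 13) = 663: x ≡ 360 (mod 663).
  Combine with x ≡ 2 (mod 7); new modulus lcm = 4641.
    Write x = 360 + 663·t and substitute into x ≡ 2 (mod 7): 663·t ≡ 2 − 360 = -358 (mod 7).
    Reduce coefficients mod 7: 5·t ≡ 6 (mod 7).
    The inverse of 5 mod 7 is 3 (since 5·3 = 15 = 2·7 + 1), so t ≡ 3·6 = 18 ≡ 4 (mod 7).
    Then x = 360 + 663·4 = 3012, valid modulo lcm(663, 7) = 4641: x ≡ 3012 (mod 4641).
Verify against each original: 3012 mod 17 = 3, 3012 mod 3 = 0, 3012 mod 13 = 9, 3012 mod 7 = 2.

x ≡ 3012 (mod 4641).


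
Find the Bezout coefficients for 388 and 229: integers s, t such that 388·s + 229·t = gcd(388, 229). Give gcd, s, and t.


Euclidean algorithm on (388, 229) — divide until remainder is 0:
  388 = 1 · 229 + 159
  229 = 1 · 159 + 70
  159 = 2 · 70 + 19
  70 = 3 · 19 + 13
  19 = 1 · 13 + 6
  13 = 2 · 6 + 1
  6 = 6 · 1 + 0
gcd(388, 229) = 1.
Track Bezout coefficients alongside the remainders: start with r₀ = 388 = a·1 + b·0 (s = 1, t = 0) and r₁ = 229 = a·0 + b·1 (s = 0, t = 1); each new remainder r_{k+1} = r_{k-1} − q_k·r_k inherits s_{k+1} = s_{k-1} − q_k·s_k, t_{k+1} = t_{k-1} − q_k·t_k, so r_k = a·s_k + b·t_k at every step:
  q = 1: r = 159, s = 1 − 1·0 = 1, t = 0 − 1·1 = -1  (check: 388·1 + 229·(-1) = 159)
  q = 1: r = 70, s = 0 − 1·1 = -1, t = 1 − 1·(-1) = 2  (check: 388·(-1) + 229·2 = 70)
  q = 2: r = 19, s = 1 − 2·(-1) = 3, t = -1 − 2·2 = -5  (check: 388·3 + 229·(-5) = 19)
  q = 3: r = 13, s = -1 − 3·3 = -10, t = 2 − 3·(-5) = 17  (check: 388·(-10) + 229·17 = 13)
  q = 1: r = 6, s = 3 − 1·(-10) = 13, t = -5 − 1·17 = -22  (check: 388·13 + 229·(-22) = 6)
  q = 2: r = 1, s = -10 − 2·13 = -36, t = 17 − 2·(-22) = 61  (check: 388·(-36) + 229·61 = 1)
The row with r = 1 (the gcd) gives the Bezout coefficients s = -36, t = 61.
Result: 388 · (-36) + 229 · (61) = 1.

gcd(388, 229) = 1; s = -36, t = 61 (check: 388·(-36) + 229·61 = 1).


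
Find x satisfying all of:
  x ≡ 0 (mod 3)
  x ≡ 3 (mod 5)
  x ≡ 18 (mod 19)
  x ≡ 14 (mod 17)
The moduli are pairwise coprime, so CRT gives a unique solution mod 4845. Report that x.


Product of moduli M = 3 · 5 · 19 · 17 = 4845.
Merge one congruence at a time:
  Start: x ≡ 0 (mod 3).
  Combine with x ≡ 3 (mod 5); new modulus lcm = 15.
    Write x = 0 + 3·t and substitute into x ≡ 3 (mod 5): 3·t ≡ 3 − 0 = 3 (mod 5).
    The inverse of 3 mod 5 is 2 (since 3·2 = 6 = 1·5 + 1), so t ≡ 2·3 = 6 ≡ 1 (mod 5).
    Then x = 0 + 3·1 = 3, valid modulo lcm(3, 5) = 15: x ≡ 3 (mod 15).
  Combine with x ≡ 18 (mod 19); new modulus lcm = 285.
    Write x = 3 + 15·t and substitute into x ≡ 18 (mod 19): 15·t ≡ 18 − 3 = 15 (mod 19).
    The inverse of 15 mod 19 is 14 (since 15·14 = 210 = 11·19 + 1), so t ≡ 14·15 = 210 ≡ 1 (mod 19).
    Then x = 3 + 15·1 = 18, valid modulo lcm(15, 19) = 285: x ≡ 18 (mod 285).
  Combine with x ≡ 14 (mod 17); new modulus lcm = 4845.
    Write x = 18 + 285·t and substitute into x ≡ 14 (mod 17): 285·t ≡ 14 − 18 = -4 (mod 17).
    Reduce coefficients mod 17: 13·t ≡ 13 (mod 17).
    The inverse of 13 mod 17 is 4 (since 13·4 = 52 = 3·17 + 1), so t ≡ 4·13 = 52 ≡ 1 (mod 17).
    Then x = 18 + 285·1 = 303, valid modulo lcm(285, 17) = 4845: x ≡ 303 (mod 4845).
Verify against each original: 303 mod 3 = 0, 303 mod 5 = 3, 303 mod 19 = 18, 303 mod 17 = 14.

x ≡ 303 (mod 4845).


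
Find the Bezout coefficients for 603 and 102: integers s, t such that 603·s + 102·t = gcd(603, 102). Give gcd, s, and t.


Euclidean algorithm on (603, 102) — divide until remainder is 0:
  603 = 5 · 102 + 93
  102 = 1 · 93 + 9
  93 = 10 · 9 + 3
  9 = 3 · 3 + 0
gcd(603, 102) = 3.
Track Bezout coefficients alongside the remainders: start with r₀ = 603 = a·1 + b·0 (s = 1, t = 0) and r₁ = 102 = a·0 + b·1 (s = 0, t = 1); each new remainder r_{k+1} = r_{k-1} − q_k·r_k inherits s_{k+1} = s_{k-1} − q_k·s_k, t_{k+1} = t_{k-1} − q_k·t_k, so r_k = a·s_k + b·t_k at every step:
  q = 5: r = 93, s = 1 − 5·0 = 1, t = 0 − 5·1 = -5  (check: 603·1 + 102·(-5) = 93)
  q = 1: r = 9, s = 0 − 1·1 = -1, t = 1 − 1·(-5) = 6  (check: 603·(-1) + 102·6 = 9)
  q = 10: r = 3, s = 1 − 10·(-1) = 11, t = -5 − 10·6 = -65  (check: 603·11 + 102·(-65) = 3)
The row with r = 3 (the gcd) gives the Bezout coefficients s = 11, t = -65.
Result: 603 · (11) + 102 · (-65) = 3.

gcd(603, 102) = 3; s = 11, t = -65 (check: 603·11 + 102·(-65) = 3).
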